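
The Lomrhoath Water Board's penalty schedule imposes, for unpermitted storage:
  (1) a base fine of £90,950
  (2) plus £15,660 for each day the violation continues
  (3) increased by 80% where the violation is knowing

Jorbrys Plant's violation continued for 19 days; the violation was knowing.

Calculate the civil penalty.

£699,282

Per-day component: 19 × £15,660 = £297,540
Base plus per-day: £90,950 + £297,540 = £388,490
Enhancement: 80% of £388,490 = £310,792
Enhanced fine: £388,490 + £310,792 = £699,282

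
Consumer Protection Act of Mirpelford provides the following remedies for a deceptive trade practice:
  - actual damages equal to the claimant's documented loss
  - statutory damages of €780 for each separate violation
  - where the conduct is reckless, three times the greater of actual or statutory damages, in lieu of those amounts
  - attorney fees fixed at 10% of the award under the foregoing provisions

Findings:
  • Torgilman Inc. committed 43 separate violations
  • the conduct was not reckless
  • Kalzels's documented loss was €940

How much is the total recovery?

€37,928

Statutory damages: 43 × €780 = €33,540
Conduct not reckless: the in-lieu enhancement does not apply.
Actual plus statutory damages: €940 + €33,540 = €34,480
Attorney fees: 10% of €34,480 = €3,448
Total recovery: €34,480 + €3,448 = €37,928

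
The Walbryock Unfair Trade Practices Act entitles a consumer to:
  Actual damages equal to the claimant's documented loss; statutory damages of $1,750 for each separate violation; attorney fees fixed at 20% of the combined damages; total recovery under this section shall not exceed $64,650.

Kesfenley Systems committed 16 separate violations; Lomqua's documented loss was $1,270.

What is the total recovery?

$35,124

Statutory damages: 16 × $1,750 = $28,000
Combined damages: $1,270 + $28,000 = $29,270
Attorney fees: 20% of $29,270 = $5,854
Total before cap: $29,270 + $5,854 = $35,124
Cap at $64,650: $35,124 is within the cap, no reduction.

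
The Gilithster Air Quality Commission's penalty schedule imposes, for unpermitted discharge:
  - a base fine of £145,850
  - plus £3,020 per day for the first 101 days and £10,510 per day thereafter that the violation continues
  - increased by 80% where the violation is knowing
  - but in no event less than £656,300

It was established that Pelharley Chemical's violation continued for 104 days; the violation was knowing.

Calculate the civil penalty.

£868,320

First 101 days: 101 × £3,020 = £305,020
Remaining days: (104 − 101) × £10,510 = £31,530
Per-day component: £305,020 + £31,530 = £336,550
Base plus per-day: £145,850 + £336,550 = £482,400
Enhancement: 80% of £482,400 = £385,920
Enhanced fine: £482,400 + £385,920 = £868,320
Minimum £656,300: £868,320 meets the minimum, no increase.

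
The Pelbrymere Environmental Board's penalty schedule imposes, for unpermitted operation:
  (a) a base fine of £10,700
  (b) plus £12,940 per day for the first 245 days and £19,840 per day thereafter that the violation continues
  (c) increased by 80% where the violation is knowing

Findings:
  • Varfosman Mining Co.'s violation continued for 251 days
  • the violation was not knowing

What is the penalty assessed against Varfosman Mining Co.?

First 245 days: 245 × £12,940 = £3,170,300
Remaining days: (251 − 245) × £19,840 = £119,040
Per-day component: £3,170,300 + £119,040 = £3,289,340
Base plus per-day: £10,700 + £3,289,340 = £3,300,040
The violation was not knowing: no 80% increase.

£3,300,040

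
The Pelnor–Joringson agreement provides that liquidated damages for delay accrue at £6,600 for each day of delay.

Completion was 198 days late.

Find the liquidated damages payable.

£1,306,800

Per-day damages: 198 × £6,600 = £1,306,800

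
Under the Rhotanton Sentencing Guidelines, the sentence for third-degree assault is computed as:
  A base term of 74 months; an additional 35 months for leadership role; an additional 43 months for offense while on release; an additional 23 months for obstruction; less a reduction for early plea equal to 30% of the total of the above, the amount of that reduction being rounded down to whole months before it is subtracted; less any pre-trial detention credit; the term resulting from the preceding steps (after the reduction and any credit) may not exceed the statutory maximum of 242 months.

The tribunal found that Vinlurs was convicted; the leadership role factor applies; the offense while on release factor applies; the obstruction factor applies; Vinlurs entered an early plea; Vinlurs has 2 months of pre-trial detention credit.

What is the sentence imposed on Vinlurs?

Leadership role enhancement: +35 months
Offense while on release enhancement: +43 months
Obstruction enhancement: +23 months
Adjusted term: 74 months + 35 months + 43 months + 23 months = 175 months
Early plea reduction: 30% of 175 months = 52 months (rounded down)
After reduction: 175 − 52 = 123 months
Less pre-trial detention credit: 123 months − 2 months = 121 months
Cap at 242 months: 121 months is within the cap, no reduction.

121 months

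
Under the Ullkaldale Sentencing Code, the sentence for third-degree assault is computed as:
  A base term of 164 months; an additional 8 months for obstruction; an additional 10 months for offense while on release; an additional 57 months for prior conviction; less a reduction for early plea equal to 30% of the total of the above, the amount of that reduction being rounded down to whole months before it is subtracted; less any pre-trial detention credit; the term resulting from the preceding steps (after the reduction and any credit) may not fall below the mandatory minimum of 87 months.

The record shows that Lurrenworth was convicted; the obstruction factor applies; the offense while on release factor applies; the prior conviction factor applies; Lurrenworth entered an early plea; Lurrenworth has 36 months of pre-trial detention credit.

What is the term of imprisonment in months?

Sentence: 132 months

Obstruction enhancement: +8 months
Offense while on release enhancement: +10 months
Prior conviction enhancement: +57 months
Adjusted term: 164 months + 8 months + 10 months + 57 months = 239 months
Early plea reduction: 30% of 239 months = 71 months (rounded down)
After reduction: 239 − 71 = 168 months
Less pre-trial detention credit: 168 months − 36 months = 132 months
Minimum 87 months: 132 months meets the minimum, no increase.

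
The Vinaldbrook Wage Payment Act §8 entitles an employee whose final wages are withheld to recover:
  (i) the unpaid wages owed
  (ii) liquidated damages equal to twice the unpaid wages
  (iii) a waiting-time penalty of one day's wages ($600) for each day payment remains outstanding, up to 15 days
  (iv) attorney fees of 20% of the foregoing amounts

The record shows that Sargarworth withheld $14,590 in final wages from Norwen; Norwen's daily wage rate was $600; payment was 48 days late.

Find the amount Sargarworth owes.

$63,324

Doubled: 2 × $14,590 = $29,180
Penalty days: min(48, 15) = 15
Waiting-time penalty: 15 × $600 = $9,000
Subtotal: $14,590 + $29,180 + $9,000 = $52,770
Attorney fees: 20% of $52,770 = $10,554
Total award: $52,770 + $10,554 = $63,324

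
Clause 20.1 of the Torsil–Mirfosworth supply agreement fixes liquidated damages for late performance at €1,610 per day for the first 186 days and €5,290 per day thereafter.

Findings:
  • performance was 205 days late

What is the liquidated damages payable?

First 186 days: 186 × €1,610 = €299,460
Remaining days: (205 − 186) × €5,290 = €100,510
Accrued per-day damages: €299,460 + €100,510 = €399,970

€399,970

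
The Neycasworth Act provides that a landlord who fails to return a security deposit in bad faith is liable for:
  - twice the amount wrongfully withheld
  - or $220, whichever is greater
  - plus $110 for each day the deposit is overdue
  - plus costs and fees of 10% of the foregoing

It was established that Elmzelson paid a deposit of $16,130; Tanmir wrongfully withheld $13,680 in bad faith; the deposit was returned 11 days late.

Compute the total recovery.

Doubled: 2 × $13,680 = $27,360
Minimum $220: $27,360 meets the minimum, no increase.
Late-return penalty: 11 × $110 = $1,210
Damages plus late penalty: $27,360 + $1,210 = $28,570
Costs and fees: 10% of $28,570 = $2,857
Total recovery: $28,570 + $2,857 = $31,427

$31,427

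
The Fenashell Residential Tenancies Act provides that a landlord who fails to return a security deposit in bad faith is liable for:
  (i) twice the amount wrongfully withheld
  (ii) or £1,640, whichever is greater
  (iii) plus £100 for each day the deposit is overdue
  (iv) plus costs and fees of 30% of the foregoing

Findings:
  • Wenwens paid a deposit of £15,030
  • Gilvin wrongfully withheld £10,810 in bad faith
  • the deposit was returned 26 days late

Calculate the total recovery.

Doubled: 2 × £10,810 = £21,620
Minimum £1,640: £21,620 meets the minimum, no increase.
Late-return penalty: 26 × £100 = £2,600
Damages plus late penalty: £21,620 + £2,600 = £24,220
Costs and fees: 30% of £24,220 = £7,266
Total recovery: £24,220 + £7,266 = £31,486

£31,486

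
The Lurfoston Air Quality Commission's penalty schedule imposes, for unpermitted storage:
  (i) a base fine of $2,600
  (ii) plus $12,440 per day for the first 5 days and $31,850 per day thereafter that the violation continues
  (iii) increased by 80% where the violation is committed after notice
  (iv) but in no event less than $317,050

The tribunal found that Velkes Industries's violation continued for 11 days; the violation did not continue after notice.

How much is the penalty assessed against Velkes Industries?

First 5 days: 5 × $12,440 = $62,200
Remaining days: (11 − 5) × $31,850 = $191,100
Per-day component: $62,200 + $191,100 = $253,300
Base plus per-day: $2,600 + $253,300 = $255,900
The violation did not continue after notice: no 80% increase.
Minimum $317,050: $255,900 is below the minimum → $317,050

$317,050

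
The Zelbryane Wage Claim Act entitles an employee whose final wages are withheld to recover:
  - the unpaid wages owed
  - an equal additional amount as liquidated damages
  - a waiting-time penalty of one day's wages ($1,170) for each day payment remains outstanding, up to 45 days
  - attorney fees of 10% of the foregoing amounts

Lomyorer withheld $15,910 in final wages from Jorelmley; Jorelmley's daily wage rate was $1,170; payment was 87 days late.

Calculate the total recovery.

Total award: $92,917

Liquidated damages (equal amount): $15,910
Penalty days: min(87, 45) = 45
Waiting-time penalty: 45 × $1,170 = $52,650
Subtotal: $15,910 + $15,910 + $52,650 = $84,470
Attorney fees: 10% of $84,470 = $8,447
Total award: $84,470 + $8,447 = $92,917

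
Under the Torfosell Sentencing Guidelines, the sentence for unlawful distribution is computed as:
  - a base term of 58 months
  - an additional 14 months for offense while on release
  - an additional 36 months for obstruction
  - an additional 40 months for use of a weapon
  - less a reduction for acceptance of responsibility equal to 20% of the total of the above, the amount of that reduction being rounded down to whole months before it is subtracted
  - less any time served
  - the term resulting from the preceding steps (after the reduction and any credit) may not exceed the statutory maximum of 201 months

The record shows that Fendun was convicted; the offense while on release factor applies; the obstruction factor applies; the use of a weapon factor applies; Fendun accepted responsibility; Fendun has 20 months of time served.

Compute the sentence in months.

99 months

Offense while on release enhancement: +14 months
Obstruction enhancement: +36 months
Use of a weapon enhancement: +40 months
Adjusted term: 58 months + 14 months + 36 months + 40 months = 148 months
Acceptance of responsibility reduction: 20% of 148 months = 29 months (rounded down)
After reduction: 148 − 29 = 119 months
Less time served: 119 months − 20 months = 99 months
Cap at 201 months: 99 months is within the cap, no reduction.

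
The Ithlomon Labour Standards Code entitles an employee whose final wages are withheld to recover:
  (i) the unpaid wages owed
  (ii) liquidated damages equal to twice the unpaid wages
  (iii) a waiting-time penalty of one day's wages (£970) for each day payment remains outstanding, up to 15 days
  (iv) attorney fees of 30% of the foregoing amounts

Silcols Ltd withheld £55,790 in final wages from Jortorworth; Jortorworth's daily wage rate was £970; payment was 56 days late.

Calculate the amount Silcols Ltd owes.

Doubled: 2 × £55,790 = £111,580
Penalty days: min(56, 15) = 15
Waiting-time penalty: 15 × £970 = £14,550
Subtotal: £55,790 + £111,580 + £14,550 = £181,920
Attorney fees: 30% of £181,920 = £54,576
Total award: £181,920 + £54,576 = £236,496

Total award: £236,496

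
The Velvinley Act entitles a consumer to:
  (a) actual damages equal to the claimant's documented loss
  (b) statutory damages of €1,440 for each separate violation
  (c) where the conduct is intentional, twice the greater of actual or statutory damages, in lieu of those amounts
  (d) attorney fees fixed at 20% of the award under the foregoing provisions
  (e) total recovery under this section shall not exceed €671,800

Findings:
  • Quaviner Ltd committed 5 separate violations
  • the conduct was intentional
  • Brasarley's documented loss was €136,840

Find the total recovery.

Statutory damages: 5 × €1,440 = €7,200
Greater of actual damages (€136,840) or statutory damages (€7,200): €136,840
Doubled: 2 × €136,840 = €273,680
Attorney fees: 20% of €273,680 = €54,736
Total before cap: €273,680 + €54,736 = €328,416
Cap at €671,800: €328,416 is within the cap, no reduction.

€328,416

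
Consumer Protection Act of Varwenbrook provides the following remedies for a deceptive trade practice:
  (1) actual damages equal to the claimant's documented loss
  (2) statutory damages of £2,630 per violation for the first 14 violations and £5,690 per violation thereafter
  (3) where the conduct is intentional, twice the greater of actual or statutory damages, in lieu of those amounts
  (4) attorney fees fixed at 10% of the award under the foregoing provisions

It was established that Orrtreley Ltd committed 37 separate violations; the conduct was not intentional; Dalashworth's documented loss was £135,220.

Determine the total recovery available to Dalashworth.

£333,201

First 14 violations: 14 × £2,630 = £36,820
Remaining violations: (37 − 14) × £5,690 = £130,870
Statutory damages: £36,820 + £130,870 = £167,690
Conduct not intentional: the in-lieu enhancement does not apply.
Actual plus statutory damages: £135,220 + £167,690 = £302,910
Attorney fees: 10% of £302,910 = £30,291
Total recovery: £302,910 + £30,291 = £333,201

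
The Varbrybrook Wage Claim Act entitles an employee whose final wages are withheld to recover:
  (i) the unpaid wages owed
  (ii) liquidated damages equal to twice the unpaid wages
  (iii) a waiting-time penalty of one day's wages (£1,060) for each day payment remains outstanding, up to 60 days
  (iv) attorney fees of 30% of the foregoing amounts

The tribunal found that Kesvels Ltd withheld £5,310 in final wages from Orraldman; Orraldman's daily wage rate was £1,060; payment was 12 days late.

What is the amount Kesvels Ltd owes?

Doubled: 2 × £5,310 = £10,620
Penalty days: min(12, 60) = 12
Waiting-time penalty: 12 × £1,060 = £12,720
Subtotal: £5,310 + £10,620 + £12,720 = £28,650
Attorney fees: 30% of £28,650 = £8,595
Total award: £28,650 + £8,595 = £37,245

£37,245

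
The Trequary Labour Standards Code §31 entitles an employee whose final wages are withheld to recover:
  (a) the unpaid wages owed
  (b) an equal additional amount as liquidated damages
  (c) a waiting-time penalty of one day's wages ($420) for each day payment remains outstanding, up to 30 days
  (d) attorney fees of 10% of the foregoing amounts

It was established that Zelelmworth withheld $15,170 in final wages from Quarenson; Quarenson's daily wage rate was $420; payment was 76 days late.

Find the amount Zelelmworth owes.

Liquidated damages (equal amount): $15,170
Penalty days: min(76, 30) = 30
Waiting-time penalty: 30 × $420 = $12,600
Subtotal: $15,170 + $15,170 + $12,600 = $42,940
Attorney fees: 10% of $42,940 = $4,294
Total award: $42,940 + $4,294 = $47,234

$47,234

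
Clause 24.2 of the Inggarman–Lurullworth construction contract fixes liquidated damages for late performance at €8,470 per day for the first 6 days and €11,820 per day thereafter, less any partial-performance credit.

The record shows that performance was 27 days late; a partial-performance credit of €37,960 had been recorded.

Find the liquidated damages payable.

First 6 days: 6 × €8,470 = €50,820
Remaining days: (27 − 6) × €11,820 = €248,220
Accrued per-day damages: €50,820 + €248,220 = €299,040
Less partial-performance credit: €299,040 − €37,960 = €261,080

€261,080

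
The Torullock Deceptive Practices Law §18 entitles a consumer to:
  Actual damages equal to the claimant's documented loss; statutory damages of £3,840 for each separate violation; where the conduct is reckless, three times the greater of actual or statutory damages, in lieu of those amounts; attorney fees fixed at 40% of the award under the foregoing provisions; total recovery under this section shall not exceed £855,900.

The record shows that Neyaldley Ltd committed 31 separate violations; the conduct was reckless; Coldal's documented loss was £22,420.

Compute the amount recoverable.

Statutory damages: 31 × £3,840 = £119,040
Greater of actual damages (£22,420) or statutory damages (£119,040): £119,040
Trebled: 3 × £119,040 = £357,120
Attorney fees: 40% of £357,120 = £142,848
Total before cap: £357,120 + £142,848 = £499,968
Cap at £855,900: £499,968 is within the cap, no reduction.

£499,968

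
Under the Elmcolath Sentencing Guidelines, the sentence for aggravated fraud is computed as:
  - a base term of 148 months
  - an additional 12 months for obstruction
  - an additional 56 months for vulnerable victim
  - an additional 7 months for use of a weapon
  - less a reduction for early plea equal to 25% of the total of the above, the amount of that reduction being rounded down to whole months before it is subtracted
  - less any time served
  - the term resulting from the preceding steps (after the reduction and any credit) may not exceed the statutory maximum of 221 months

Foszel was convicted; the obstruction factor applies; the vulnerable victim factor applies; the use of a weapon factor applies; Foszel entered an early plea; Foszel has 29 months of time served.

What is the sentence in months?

Obstruction enhancement: +12 months
Vulnerable victim enhancement: +56 months
Use of a weapon enhancement: +7 months
Adjusted term: 148 months + 12 months + 56 months + 7 months = 223 months
Early plea reduction: 25% of 223 months = 55 months (rounded down)
After reduction: 223 − 55 = 168 months
Less time served: 168 months − 29 months = 139 months
Cap at 221 months: 139 months is within the cap, no reduction.

139 months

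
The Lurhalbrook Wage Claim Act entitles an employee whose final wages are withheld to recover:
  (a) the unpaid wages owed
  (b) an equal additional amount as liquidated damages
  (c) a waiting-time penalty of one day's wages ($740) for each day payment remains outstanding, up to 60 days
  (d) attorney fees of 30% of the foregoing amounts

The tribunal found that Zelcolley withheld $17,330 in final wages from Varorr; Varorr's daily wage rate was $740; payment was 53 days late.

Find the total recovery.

Liquidated damages (equal amount): $17,330
Penalty days: min(53, 60) = 53
Waiting-time penalty: 53 × $740 = $39,220
Subtotal: $17,330 + $17,330 + $39,220 = $73,880
Attorney fees: 30% of $73,880 = $22,164
Total award: $73,880 + $22,164 = $96,044

$96,044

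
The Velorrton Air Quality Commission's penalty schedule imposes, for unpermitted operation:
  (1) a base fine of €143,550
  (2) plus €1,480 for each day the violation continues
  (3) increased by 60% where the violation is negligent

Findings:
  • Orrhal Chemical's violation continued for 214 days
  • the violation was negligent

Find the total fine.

Per-day component: 214 × €1,480 = €316,720
Base plus per-day: €143,550 + €316,720 = €460,270
Enhancement: 60% of €460,270 = €276,162
Enhanced fine: €460,270 + €276,162 = €736,432

€736,432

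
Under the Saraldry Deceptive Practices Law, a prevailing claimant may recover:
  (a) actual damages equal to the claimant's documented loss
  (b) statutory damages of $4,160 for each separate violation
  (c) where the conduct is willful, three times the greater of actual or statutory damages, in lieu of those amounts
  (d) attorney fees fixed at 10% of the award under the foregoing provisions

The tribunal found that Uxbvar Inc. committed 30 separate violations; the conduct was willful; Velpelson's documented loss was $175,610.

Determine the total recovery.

Statutory damages: 30 × $4,160 = $124,800
Greater of actual damages ($175,610) or statutory damages ($124,800): $175,610
Trebled: 3 × $175,610 = $526,830
Attorney fees: 10% of $526,830 = $52,683
Total recovery: $526,830 + $52,683 = $579,513

Total recovery: $579,513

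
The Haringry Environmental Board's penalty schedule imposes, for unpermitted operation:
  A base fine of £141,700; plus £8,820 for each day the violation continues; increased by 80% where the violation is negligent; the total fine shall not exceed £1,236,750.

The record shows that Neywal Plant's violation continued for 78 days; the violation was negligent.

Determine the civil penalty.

Civil penalty: £1,236,750

Per-day component: 78 × £8,820 = £687,960
Base plus per-day: £141,700 + £687,960 = £829,660
Enhancement: 80% of £829,660 = £663,728
Enhanced fine: £829,660 + £663,728 = £1,493,388
Cap at £1,236,750: £1,493,388 exceeds the cap → £1,236,750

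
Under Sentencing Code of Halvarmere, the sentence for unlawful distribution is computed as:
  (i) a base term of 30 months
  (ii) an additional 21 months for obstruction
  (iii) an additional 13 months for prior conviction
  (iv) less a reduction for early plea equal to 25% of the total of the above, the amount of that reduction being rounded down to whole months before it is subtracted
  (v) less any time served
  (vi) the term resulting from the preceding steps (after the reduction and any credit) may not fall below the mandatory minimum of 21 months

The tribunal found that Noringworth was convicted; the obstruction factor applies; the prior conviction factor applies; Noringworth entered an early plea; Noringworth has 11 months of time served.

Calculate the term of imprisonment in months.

Obstruction enhancement: +21 months
Prior conviction enhancement: +13 months
Adjusted term: 30 months + 21 months + 13 months = 64 months
Early plea reduction: 25% of 64 months = 16 months (rounded down)
After reduction: 64 − 16 = 48 months
Less time served: 48 months − 11 months = 37 months
Minimum 21 months: 37 months meets the minimum, no increase.

37 months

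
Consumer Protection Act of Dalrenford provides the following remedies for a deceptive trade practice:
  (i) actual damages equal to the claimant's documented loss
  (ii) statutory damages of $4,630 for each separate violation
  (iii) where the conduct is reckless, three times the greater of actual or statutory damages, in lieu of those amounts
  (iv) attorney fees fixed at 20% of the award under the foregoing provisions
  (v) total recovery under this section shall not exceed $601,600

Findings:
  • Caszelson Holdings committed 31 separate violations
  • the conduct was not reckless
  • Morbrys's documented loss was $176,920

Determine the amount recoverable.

Statutory damages: 31 × $4,630 = $143,530
Conduct not reckless: the in-lieu enhancement does not apply.
Actual plus statutory damages: $176,920 + $143,530 = $320,450
Attorney fees: 20% of $320,450 = $64,090
Total before cap: $320,450 + $64,090 = $384,540
Cap at $601,600: $384,540 is within the cap, no reduction.

$384,540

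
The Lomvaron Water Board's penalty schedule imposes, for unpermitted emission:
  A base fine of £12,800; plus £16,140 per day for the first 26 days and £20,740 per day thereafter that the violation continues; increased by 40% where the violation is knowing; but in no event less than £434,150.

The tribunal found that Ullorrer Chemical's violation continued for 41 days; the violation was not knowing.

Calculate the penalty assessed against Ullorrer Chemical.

First 26 days: 26 × £16,140 = £419,640
Remaining days: (41 − 26) × £20,740 = £311,100
Per-day component: £419,640 + £311,100 = £730,740
Base plus per-day: £12,800 + £730,740 = £743,540
The violation was not knowing: no 40% increase.
Minimum £434,150: £743,540 meets the minimum, no increase.

Civil penalty: £743,540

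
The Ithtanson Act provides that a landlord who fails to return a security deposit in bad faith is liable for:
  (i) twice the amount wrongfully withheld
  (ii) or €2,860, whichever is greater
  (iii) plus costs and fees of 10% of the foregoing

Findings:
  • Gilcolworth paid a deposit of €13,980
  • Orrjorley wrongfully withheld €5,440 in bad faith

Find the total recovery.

€11,968

Doubled: 2 × €5,440 = €10,880
Minimum €2,860: €10,880 meets the minimum, no increase.
Costs and fees: 10% of €10,880 = €1,088
Total recovery: €10,880 + €1,088 = €11,968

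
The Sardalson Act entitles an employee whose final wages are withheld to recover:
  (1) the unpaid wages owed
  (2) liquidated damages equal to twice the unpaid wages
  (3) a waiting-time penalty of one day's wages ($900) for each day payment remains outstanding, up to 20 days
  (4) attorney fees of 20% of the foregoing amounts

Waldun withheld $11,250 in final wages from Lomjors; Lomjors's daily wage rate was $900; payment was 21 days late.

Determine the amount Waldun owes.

Doubled: 2 × $11,250 = $22,500
Penalty days: min(21, 20) = 20
Waiting-time penalty: 20 × $900 = $18,000
Subtotal: $11,250 + $22,500 + $18,000 = $51,750
Attorney fees: 20% of $51,750 = $10,350
Total award: $51,750 + $10,350 = $62,100

Total award: $62,100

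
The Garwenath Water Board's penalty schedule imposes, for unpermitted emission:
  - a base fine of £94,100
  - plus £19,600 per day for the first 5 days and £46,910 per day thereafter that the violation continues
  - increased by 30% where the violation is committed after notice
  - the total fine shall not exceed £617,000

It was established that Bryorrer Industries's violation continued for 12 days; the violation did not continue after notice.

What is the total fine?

£520,470

First 5 days: 5 × £19,600 = £98,000
Remaining days: (12 − 5) × £46,910 = £328,370
Per-day component: £98,000 + £328,370 = £426,370
Base plus per-day: £94,100 + £426,370 = £520,470
The violation did not continue after notice: no 30% increase.
Cap at £617,000: £520,470 is within the cap, no reduction.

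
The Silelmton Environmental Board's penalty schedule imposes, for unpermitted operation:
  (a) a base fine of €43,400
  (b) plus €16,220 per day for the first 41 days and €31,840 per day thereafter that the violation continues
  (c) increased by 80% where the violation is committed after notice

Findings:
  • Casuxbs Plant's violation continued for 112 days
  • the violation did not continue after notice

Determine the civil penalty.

€2,969,060

First 41 days: 41 × €16,220 = €665,020
Remaining days: (112 − 41) × €31,840 = €2,260,640
Per-day component: €665,020 + €2,260,640 = €2,925,660
Base plus per-day: €43,400 + €2,925,660 = €2,969,060
The violation did not continue after notice: no 80% increase.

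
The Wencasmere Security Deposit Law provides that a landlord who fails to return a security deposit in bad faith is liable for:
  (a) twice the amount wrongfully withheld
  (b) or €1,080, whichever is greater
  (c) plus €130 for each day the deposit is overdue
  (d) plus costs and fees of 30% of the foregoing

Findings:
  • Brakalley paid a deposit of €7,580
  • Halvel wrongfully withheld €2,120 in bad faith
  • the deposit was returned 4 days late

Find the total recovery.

€6,188

Doubled: 2 × €2,120 = €4,240
Minimum €1,080: €4,240 meets the minimum, no increase.
Late-return penalty: 4 × €130 = €520
Damages plus late penalty: €4,240 + €520 = €4,760
Costs and fees: 30% of €4,760 = €1,428
Total recovery: €4,760 + €1,428 = €6,188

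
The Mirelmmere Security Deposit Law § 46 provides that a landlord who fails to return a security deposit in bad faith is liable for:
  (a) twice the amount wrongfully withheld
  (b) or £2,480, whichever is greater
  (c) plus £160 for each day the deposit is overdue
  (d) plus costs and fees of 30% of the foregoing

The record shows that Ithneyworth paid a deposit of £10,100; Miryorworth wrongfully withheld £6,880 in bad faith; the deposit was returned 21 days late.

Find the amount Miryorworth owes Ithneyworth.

£22,256

Doubled: 2 × £6,880 = £13,760
Minimum £2,480: £13,760 meets the minimum, no increase.
Late-return penalty: 21 × £160 = £3,360
Damages plus late penalty: £13,760 + £3,360 = £17,120
Costs and fees: 30% of £17,120 = £5,136
Total recovery: £17,120 + £5,136 = £22,256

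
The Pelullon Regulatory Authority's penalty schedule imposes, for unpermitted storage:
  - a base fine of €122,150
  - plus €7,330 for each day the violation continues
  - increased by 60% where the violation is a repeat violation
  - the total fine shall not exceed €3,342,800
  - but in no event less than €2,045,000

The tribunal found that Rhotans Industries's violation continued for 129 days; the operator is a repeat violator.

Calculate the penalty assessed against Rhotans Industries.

Per-day component: 129 × €7,330 = €945,570
Base plus per-day: €122,150 + €945,570 = €1,067,720
Enhancement: 60% of €1,067,720 = €640,632
Enhanced fine: €1,067,720 + €640,632 = €1,708,352
Cap at €3,342,800: €1,708,352 is within the cap, no reduction.
Minimum €2,045,000: €1,708,352 is below the minimum → €2,045,000

€2,045,000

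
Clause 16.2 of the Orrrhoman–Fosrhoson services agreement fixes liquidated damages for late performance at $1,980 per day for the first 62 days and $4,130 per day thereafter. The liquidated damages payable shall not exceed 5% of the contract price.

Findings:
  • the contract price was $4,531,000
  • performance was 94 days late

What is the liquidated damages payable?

First 62 days: 62 × $1,980 = $122,760
Remaining days: (94 − 62) × $4,130 = $132,160
Accrued per-day damages: $122,760 + $132,160 = $254,920
Cap: 5% of $4,531,000 = $226,550
Cap at $226,550: $254,920 exceeds the cap → $226,550

$226,550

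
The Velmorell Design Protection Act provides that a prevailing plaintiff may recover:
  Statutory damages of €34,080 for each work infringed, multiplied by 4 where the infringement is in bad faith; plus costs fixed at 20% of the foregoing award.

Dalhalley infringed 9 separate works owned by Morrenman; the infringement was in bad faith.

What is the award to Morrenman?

Statutory damages: 9 × €34,080 = €306,720
Multiplied by 4: 4 × €306,720 = €1,226,880
Costs: 20% of €1,226,880 = €245,376
Award plus costs: €1,226,880 + €245,376 = €1,472,256

€1,472,256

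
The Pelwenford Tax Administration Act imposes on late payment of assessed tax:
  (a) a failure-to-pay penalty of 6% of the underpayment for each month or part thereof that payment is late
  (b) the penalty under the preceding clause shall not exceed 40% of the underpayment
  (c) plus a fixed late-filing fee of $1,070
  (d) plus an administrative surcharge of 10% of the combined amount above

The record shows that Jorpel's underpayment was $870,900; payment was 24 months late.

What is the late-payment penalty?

$384,373

Accrued rate: 6% × 24 = 144%, capped at 40% → 40%
Failure-to-pay penalty: 40% of $870,900 = $348,360
Penalty before surcharge: $348,360 + $1,070 = $349,430
Administrative surcharge: 10% of $349,430 = $34,943
Total penalty: $349,430 + $34,943 = $384,373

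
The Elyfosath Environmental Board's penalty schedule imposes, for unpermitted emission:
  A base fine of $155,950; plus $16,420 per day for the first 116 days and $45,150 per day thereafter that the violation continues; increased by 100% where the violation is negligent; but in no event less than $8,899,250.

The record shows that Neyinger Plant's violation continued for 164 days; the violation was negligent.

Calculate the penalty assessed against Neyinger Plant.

First 116 days: 116 × $16,420 = $1,904,720
Remaining days: (164 − 116) × $45,150 = $2,167,200
Per-day component: $1,904,720 + $2,167,200 = $4,071,920
Base plus per-day: $155,950 + $4,071,920 = $4,227,870
Enhancement: 100% of $4,227,870 = $4,227,870
Enhanced fine: $4,227,870 + $4,227,870 = $8,455,740
Minimum $8,899,250: $8,455,740 is below the minimum → $8,899,250

Civil penalty: $8,899,250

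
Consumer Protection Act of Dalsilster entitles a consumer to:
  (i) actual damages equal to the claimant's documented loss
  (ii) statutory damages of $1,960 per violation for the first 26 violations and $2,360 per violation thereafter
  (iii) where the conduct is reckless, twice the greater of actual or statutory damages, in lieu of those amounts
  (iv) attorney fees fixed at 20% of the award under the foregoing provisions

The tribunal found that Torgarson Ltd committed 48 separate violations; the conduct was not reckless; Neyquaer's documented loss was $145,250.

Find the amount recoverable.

First 26 violations: 26 × $1,960 = $50,960
Remaining violations: (48 − 26) × $2,360 = $51,920
Statutory damages: $50,960 + $51,920 = $102,880
Conduct not reckless: the in-lieu enhancement does not apply.
Actual plus statutory damages: $145,250 + $102,880 = $248,130
Attorney fees: 20% of $248,130 = $49,626
Total recovery: $248,130 + $49,626 = $297,756

$297,756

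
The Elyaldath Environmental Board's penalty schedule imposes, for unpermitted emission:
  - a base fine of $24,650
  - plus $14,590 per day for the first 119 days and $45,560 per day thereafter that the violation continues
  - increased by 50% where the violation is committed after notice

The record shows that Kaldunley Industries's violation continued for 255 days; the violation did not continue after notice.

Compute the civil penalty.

Civil penalty: $7,957,020

First 119 days: 119 × $14,590 = $1,736,210
Remaining days: (255 − 119) × $45,560 = $6,196,160
Per-day component: $1,736,210 + $6,196,160 = $7,932,370
Base plus per-day: $24,650 + $7,932,370 = $7,957,020
The violation did not continue after notice: no 50% increase.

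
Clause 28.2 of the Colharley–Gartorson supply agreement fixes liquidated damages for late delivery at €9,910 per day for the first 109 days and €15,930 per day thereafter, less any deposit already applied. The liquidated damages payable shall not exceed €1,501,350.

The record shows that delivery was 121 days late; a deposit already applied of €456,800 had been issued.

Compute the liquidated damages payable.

€814,550

First 109 days: 109 × €9,910 = €1,080,190
Remaining days: (121 − 109) × €15,930 = €191,160
Accrued per-day damages: €1,080,190 + €191,160 = €1,271,350
Less deposit already applied: €1,271,350 − €456,800 = €814,550
Cap at €1,501,350: €814,550 is within the cap, no reduction.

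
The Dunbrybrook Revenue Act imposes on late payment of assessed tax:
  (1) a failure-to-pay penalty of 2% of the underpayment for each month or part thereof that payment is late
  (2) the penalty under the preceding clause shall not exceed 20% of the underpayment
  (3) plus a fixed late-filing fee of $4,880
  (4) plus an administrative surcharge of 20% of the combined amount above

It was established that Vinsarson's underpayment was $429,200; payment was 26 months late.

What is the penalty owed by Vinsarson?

Accrued rate: 2% × 26 = 52%, capped at 20% → 20%
Failure-to-pay penalty: 20% of $429,200 = $85,840
Penalty before surcharge: $85,840 + $4,880 = $90,720
Administrative surcharge: 20% of $90,720 = $18,144
Total penalty: $90,720 + $18,144 = $108,864

$108,864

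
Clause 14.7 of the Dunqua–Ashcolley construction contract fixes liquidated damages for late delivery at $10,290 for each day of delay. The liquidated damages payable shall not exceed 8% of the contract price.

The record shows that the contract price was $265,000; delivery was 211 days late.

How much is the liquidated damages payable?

Per-day damages: 211 × $10,290 = $2,171,190
Cap: 8% of $265,000 = $21,200
Cap at $21,200: $2,171,190 exceeds the cap → $21,200

$21,200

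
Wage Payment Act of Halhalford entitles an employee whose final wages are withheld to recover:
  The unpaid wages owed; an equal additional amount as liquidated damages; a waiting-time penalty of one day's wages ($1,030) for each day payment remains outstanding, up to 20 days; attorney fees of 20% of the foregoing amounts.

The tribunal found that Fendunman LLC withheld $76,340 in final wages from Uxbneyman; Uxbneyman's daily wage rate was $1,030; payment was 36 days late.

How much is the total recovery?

Liquidated damages (equal amount): $76,340
Penalty days: min(36, 20) = 20
Waiting-time penalty: 20 × $1,030 = $20,600
Subtotal: $76,340 + $76,340 + $20,600 = $173,280
Attorney fees: 20% of $173,280 = $34,656
Total award: $173,280 + $34,656 = $207,936

$207,936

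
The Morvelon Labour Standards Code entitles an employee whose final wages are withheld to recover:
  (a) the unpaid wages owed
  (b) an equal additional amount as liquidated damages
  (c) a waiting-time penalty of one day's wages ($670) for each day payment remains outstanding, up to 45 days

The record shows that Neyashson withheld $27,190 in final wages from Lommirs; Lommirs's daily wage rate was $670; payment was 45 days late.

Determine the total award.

$84,530

Liquidated damages (equal amount): $27,190
Penalty days: min(45, 45) = 45
Waiting-time penalty: 45 × $670 = $30,150
Total award: $27,190 + $27,190 + $30,150 = $84,530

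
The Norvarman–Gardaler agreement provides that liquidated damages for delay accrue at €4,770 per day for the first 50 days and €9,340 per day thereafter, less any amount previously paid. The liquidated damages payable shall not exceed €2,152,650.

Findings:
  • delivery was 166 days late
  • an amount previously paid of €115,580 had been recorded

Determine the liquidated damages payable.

First 50 days: 50 × €4,770 = €238,500
Remaining days: (166 − 50) × €9,340 = €1,083,440
Accrued per-day damages: €238,500 + €1,083,440 = €1,321,940
Less amount previously paid: €1,321,940 − €115,580 = €1,206,360
Cap at €2,152,650: €1,206,360 is within the cap, no reduction.

€1,206,360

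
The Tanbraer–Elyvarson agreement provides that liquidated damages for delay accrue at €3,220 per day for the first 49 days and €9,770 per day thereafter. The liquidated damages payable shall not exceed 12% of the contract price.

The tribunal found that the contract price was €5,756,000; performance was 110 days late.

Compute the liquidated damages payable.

€690,720

First 49 days: 49 × €3,220 = €157,780
Remaining days: (110 − 49) × €9,770 = €595,970
Accrued per-day damages: €157,780 + €595,970 = €753,750
Cap: 12% of €5,756,000 = €690,720
Cap at €690,720: €753,750 exceeds the cap → €690,720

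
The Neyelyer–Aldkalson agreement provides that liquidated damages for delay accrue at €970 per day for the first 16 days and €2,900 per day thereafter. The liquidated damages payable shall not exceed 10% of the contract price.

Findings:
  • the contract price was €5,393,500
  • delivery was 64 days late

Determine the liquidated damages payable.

First 16 days: 16 × €970 = €15,520
Remaining days: (64 − 16) × €2,900 = €139,200
Accrued per-day damages: €15,520 + €139,200 = €154,720
Cap: 10% of €5,393,500 = €539,350
Cap at €539,350: €154,720 is within the cap, no reduction.

€154,720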